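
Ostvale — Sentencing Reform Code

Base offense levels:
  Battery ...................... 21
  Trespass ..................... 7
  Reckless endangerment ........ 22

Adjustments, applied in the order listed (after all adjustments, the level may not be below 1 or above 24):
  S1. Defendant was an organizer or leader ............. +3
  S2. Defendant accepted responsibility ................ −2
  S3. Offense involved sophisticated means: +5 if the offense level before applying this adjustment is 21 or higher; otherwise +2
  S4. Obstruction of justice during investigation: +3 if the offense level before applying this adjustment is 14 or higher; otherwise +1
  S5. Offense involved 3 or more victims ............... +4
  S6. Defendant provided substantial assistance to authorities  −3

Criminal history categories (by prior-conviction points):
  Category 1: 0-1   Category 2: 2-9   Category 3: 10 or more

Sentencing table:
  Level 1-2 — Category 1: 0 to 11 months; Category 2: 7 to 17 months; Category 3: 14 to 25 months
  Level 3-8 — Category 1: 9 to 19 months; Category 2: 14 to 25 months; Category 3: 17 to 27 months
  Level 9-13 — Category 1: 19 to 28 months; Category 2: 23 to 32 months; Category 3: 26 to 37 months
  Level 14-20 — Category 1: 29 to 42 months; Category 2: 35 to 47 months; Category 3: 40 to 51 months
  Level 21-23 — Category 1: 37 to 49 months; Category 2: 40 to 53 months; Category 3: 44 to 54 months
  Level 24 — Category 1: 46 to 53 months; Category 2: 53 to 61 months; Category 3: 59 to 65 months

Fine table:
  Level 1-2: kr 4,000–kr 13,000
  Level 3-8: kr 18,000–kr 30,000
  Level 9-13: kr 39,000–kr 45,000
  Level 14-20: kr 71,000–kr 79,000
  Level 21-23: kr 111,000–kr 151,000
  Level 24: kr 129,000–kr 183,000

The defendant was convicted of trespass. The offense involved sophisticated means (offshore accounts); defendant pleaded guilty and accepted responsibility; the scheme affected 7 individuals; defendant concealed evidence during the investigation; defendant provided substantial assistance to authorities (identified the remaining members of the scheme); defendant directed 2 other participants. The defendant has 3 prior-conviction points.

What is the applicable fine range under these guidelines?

Base offense level for trespass: 7.
S1 applies: 7 + 3 = 10.
S2 applies: 10 − 2 = 8.
S3 applies (level before this adjustment is 8 < 21, so +2): 8 + 2 = 10.
S4 applies (level before this adjustment is 10 < 14, so +1): 10 + 1 = 11.
S5 applies: 11 + 4 = 15.
S6 applies: 15 − 3 = 12.
Final offense level: 12.
Level 12 falls in the 9-13 band.
Fine table: Level 9-13 → kr 39,000–kr 45,000.

kr 39,000–kr 45,000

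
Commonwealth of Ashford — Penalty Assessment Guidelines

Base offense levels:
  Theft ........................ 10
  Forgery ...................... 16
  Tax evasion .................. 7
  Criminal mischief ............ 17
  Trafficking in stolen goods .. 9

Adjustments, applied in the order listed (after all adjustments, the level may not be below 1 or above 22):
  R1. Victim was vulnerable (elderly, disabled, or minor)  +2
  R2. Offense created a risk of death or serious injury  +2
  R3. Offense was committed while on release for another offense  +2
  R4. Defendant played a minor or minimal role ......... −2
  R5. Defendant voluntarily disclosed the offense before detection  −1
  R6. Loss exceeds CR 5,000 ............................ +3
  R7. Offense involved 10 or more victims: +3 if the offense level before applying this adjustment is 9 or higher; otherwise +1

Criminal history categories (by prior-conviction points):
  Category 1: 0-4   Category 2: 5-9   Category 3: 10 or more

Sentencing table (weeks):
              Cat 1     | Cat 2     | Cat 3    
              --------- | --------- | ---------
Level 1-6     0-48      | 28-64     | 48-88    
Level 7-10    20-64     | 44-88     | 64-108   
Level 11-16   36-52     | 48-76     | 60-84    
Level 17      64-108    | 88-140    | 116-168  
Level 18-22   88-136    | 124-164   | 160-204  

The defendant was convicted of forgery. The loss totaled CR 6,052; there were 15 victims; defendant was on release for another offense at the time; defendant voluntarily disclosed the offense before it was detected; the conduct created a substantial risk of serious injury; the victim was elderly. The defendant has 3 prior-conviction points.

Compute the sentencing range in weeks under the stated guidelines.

88-136 weeks

Base offense level for forgery: 16.
R1 applies: 16 + 2 = 18.
R2 applies: 18 + 2 = 20.
R3 applies: 20 + 2 = 22.
R5 applies: 22 − 1 = 21.
R6 applies: 21 + 3 = 24.
R7 applies (level before this adjustment is 24 ≥ 9, so +3): 24 + 3 = 27.
Level 27 exceeds the maximum of 22; capped at 22.
Final offense level: 22.
Criminal history: 3 prior points → Category 1 (0-4).
Level 22 falls in the 18-22 band.
Grid: Level 18-22 × Category 1 = 88-136 weeks.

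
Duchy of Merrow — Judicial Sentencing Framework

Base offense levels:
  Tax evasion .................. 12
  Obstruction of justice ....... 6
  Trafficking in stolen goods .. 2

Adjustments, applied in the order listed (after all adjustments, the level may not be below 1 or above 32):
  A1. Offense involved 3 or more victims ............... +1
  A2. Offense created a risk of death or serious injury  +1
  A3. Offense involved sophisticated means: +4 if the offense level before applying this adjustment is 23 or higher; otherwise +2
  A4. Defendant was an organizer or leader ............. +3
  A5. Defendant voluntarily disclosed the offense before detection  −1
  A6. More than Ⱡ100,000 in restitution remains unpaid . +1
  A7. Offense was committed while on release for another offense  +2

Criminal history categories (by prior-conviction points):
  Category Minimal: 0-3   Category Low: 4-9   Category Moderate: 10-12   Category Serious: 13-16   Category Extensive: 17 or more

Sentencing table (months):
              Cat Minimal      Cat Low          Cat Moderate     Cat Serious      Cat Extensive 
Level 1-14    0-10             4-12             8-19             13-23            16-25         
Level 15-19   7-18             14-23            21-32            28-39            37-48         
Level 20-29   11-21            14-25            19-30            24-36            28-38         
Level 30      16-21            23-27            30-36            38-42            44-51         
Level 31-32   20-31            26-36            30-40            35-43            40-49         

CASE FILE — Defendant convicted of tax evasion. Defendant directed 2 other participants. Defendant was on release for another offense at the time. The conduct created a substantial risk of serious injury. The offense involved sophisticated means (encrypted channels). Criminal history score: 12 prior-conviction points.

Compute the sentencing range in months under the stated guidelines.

Base offense level for tax evasion: 12.
A1 does not apply.
A2 applies: 12 + 1 = 13.
A3 applies (level before this adjustment is 13 < 23, so +2): 13 + 2 = 15.
A4 applies: 15 + 3 = 18.
A5 does not apply.
A6 does not apply.
A7 applies: 18 + 2 = 20.
Final offense level: 20.
Criminal history: 12 prior points → Category Moderate (10-12).
Level 20 falls in the 20-29 band.
Grid: Level 20-29 × Category Moderate = 19-30 months.

19-30 months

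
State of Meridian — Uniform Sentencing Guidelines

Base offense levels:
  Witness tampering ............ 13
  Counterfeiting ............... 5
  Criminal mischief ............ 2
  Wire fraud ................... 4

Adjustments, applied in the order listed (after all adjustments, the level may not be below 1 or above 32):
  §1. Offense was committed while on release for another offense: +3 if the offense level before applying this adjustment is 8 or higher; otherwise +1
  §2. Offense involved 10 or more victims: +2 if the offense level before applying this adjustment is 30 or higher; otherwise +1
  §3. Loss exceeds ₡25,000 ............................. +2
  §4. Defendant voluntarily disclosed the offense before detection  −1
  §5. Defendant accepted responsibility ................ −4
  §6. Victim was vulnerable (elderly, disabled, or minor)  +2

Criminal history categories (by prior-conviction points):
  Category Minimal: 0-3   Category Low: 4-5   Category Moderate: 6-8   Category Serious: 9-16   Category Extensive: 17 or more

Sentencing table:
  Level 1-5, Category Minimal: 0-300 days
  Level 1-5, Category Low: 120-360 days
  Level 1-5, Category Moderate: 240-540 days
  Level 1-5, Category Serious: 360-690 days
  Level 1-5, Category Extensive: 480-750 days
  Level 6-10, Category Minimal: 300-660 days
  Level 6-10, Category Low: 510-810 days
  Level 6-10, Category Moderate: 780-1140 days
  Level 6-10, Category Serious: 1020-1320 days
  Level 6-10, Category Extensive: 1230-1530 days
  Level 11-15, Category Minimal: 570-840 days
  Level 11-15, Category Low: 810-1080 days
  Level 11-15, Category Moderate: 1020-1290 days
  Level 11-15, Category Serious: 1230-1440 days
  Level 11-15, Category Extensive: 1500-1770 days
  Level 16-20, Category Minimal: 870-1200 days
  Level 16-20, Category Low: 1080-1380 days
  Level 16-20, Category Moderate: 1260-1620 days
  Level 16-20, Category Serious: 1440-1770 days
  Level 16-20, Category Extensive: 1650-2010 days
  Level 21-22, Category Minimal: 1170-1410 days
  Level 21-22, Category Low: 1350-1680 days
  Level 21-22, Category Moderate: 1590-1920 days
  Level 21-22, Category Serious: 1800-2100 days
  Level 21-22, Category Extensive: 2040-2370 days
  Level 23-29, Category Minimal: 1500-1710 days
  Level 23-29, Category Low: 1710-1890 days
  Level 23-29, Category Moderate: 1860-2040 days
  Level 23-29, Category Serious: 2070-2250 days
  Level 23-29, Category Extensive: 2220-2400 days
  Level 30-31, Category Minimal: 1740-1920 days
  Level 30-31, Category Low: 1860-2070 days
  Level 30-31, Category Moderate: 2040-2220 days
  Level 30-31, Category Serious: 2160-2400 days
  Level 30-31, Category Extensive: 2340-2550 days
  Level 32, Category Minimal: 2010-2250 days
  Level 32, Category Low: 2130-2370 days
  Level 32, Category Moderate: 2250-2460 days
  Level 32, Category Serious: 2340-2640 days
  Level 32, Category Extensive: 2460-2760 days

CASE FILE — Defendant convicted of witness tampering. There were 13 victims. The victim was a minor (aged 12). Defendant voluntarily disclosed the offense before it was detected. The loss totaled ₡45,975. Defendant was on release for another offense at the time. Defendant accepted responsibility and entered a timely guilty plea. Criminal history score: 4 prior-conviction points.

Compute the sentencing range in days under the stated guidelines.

Base offense level for witness tampering: 13.
§1 applies (level before this adjustment is 13 ≥ 8, so +3): 13 + 3 = 16.
§2 applies (level before this adjustment is 16 < 30, so +1): 16 + 1 = 17.
§3 applies: 17 + 2 = 19.
§4 applies: 19 − 1 = 18.
§5 applies: 18 − 4 = 14.
§6 applies: 14 + 2 = 16.
Final offense level: 16.
Criminal history: 4 prior points → Category Low (4-5).
Level 16 falls in the 16-20 band.
Grid: Level 16-20 × Category Low = 1080-1380 days.

1080-1380 days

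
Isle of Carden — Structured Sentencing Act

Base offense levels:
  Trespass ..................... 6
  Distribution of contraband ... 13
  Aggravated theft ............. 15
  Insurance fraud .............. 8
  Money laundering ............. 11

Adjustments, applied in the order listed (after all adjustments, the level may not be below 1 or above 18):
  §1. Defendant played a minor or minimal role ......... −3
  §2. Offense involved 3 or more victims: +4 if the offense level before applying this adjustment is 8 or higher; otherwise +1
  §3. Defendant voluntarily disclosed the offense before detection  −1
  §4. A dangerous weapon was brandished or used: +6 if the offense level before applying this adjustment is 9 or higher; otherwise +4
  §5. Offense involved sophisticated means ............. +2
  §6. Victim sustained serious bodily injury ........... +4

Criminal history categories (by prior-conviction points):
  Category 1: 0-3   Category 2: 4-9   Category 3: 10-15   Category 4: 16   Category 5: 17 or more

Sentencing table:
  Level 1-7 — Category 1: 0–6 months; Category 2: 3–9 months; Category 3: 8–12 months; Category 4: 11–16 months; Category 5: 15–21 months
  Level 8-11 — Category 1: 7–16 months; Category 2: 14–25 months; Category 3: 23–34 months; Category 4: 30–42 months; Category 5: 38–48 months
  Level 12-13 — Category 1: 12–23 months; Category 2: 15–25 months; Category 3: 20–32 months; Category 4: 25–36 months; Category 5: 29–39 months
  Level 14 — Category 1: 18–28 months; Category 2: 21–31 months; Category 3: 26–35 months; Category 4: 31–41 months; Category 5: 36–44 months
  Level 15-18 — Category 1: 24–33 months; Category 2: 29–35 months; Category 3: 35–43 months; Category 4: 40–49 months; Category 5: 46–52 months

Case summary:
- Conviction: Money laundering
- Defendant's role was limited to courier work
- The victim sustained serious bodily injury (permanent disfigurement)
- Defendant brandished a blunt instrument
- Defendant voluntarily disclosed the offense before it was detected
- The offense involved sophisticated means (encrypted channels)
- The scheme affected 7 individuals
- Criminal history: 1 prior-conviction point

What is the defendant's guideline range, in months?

24-33 months

Base offense level for money laundering: 11.
§1 applies: 11 − 3 = 8.
§2 applies (level before this adjustment is 8 ≥ 8, so +4): 8 + 4 = 12.
§3 applies: 12 − 1 = 11.
§4 applies (level before this adjustment is 11 ≥ 9, so +6): 11 + 6 = 17.
§5 applies: 17 + 2 = 19.
§6 applies: 19 + 4 = 23.
Level 23 exceeds the maximum of 18; capped at 18.
Final offense level: 18.
Criminal history: 1 prior point → Category 1 (0-3).
Level 18 falls in the 15-18 band.
Grid: Level 15-18 × Category 1 = 24-33 months.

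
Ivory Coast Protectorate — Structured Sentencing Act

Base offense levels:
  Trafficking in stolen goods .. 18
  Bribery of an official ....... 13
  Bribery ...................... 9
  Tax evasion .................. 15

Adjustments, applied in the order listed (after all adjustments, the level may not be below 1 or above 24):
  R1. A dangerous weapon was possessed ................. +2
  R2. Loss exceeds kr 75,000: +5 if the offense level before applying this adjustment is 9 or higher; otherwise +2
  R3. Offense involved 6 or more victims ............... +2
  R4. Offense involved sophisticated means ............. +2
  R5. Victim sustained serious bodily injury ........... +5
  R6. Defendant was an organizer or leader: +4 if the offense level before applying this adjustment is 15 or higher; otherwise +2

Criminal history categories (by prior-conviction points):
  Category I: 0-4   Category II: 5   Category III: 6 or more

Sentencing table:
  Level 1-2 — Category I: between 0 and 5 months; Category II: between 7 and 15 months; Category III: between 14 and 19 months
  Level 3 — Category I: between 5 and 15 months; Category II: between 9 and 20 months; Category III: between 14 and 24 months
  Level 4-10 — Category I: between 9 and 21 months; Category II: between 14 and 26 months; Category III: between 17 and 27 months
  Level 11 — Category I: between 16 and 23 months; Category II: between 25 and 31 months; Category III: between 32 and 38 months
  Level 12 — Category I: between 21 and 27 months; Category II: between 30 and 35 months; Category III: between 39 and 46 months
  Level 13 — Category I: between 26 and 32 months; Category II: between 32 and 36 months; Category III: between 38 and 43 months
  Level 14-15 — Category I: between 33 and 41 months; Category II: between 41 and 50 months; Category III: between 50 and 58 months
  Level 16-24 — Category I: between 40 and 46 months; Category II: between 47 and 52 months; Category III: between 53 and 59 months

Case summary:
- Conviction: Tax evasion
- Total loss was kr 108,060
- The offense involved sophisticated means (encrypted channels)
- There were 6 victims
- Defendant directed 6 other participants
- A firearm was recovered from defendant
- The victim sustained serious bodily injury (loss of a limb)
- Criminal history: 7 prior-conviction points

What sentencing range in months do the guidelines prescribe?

Base offense level for tax evasion: 15.
R1 applies: 15 + 2 = 17.
R2 applies (level before this adjustment is 17 ≥ 9, so +5): 17 + 5 = 22.
R3 applies: 22 + 2 = 24.
R4 applies: 24 + 2 = 26.
R5 applies: 26 + 5 = 31.
R6 applies (level before this adjustment is 31 ≥ 15, so +4): 31 + 4 = 35.
Level 35 exceeds the maximum of 24; capped at 24.
Final offense level: 24.
Criminal history: 7 prior points → Category III (6+).
Level 24 falls in the 16-24 band.
Grid: Level 16-24 × Category III = 53-59 months.

53-59 months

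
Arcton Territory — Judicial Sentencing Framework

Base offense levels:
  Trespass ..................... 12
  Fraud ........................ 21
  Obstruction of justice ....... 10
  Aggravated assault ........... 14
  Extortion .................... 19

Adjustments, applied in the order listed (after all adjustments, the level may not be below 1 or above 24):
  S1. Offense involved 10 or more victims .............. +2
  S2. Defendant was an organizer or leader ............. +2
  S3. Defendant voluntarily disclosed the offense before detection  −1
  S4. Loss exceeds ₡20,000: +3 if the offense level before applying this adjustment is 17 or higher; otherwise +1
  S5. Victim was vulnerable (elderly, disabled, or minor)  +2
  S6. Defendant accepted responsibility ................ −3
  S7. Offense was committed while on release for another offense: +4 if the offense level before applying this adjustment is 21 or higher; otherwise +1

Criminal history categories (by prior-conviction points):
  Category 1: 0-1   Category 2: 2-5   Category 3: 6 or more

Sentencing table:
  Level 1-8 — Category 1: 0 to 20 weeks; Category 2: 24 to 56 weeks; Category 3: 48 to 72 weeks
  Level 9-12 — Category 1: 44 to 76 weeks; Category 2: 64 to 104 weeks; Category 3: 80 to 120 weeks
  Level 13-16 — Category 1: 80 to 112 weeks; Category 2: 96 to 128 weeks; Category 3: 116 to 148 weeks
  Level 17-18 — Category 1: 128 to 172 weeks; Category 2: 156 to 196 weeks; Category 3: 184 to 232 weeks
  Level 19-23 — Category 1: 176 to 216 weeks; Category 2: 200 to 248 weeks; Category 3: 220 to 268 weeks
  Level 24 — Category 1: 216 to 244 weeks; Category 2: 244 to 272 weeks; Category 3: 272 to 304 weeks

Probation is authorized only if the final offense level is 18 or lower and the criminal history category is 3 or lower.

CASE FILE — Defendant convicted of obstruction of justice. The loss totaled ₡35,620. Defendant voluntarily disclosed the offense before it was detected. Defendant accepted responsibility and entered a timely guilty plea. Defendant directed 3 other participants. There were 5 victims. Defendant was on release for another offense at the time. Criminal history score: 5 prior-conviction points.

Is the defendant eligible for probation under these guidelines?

Base offense level for obstruction of justice: 10.
S2 applies: 10 + 2 = 12.
S3 applies: 12 − 1 = 11.
S4 applies (level before this adjustment is 11 < 17, so +1): 11 + 1 = 12.
S6 applies: 12 − 3 = 9.
S7 applies (level before this adjustment is 9 < 21, so +1): 9 + 1 = 10.
Final offense level: 10.
Criminal history: 5 prior points → Category 2 (2-5).
Level 10 falls in the 9-12 band.
Grid: Level 9-12 × Category 2 = 64-104 weeks.
Probation check: level 10 ≤ 18 and category 2 ≤ 3 → eligible.

Yes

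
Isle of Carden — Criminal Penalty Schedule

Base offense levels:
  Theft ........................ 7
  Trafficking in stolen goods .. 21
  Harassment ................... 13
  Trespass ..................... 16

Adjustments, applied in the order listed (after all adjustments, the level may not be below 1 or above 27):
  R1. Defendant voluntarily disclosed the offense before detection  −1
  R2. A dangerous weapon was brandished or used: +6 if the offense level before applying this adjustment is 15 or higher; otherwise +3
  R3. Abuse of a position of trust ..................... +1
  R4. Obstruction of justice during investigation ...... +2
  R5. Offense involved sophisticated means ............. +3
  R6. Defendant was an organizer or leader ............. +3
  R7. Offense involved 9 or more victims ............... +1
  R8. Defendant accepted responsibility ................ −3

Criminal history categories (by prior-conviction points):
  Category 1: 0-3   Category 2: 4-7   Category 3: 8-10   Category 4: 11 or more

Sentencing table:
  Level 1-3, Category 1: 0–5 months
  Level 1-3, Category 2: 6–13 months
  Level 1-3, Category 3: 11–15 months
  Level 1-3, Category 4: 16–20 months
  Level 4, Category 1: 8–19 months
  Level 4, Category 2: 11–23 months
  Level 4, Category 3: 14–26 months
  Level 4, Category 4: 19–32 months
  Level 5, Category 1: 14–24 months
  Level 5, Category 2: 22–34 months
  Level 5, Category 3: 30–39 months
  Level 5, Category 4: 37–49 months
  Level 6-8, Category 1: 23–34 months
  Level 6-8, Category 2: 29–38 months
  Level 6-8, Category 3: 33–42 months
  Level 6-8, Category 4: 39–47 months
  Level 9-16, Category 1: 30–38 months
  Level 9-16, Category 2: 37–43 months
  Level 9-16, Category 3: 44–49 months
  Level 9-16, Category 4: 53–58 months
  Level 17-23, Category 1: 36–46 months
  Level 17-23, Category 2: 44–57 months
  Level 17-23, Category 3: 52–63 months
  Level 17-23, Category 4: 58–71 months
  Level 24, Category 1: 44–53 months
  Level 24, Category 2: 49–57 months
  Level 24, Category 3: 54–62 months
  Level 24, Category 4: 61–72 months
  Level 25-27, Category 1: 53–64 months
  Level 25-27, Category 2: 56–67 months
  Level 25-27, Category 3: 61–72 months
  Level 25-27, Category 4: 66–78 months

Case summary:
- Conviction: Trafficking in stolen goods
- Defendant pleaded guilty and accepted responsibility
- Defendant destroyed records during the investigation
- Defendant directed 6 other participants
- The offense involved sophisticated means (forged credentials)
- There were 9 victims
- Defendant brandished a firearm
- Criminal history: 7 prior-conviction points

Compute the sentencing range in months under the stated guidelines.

Base offense level for trafficking in stolen goods: 21.
R1 does not apply.
R2 applies (level before this adjustment is 21 ≥ 15, so +6): 21 + 6 = 27.
R4 applies: 27 + 2 = 29.
R5 applies: 29 + 3 = 32.
R6 applies: 32 + 3 = 35.
R7 applies: 35 + 1 = 36.
R8 applies: 36 − 3 = 33.
Level 33 exceeds the maximum of 27; capped at 27.
Final offense level: 27.
Criminal history: 7 prior points → Category 2 (4-7).
Level 27 falls in the 25-27 band.
Grid: Level 25-27 × Category 2 = 56-67 months.

56-67 months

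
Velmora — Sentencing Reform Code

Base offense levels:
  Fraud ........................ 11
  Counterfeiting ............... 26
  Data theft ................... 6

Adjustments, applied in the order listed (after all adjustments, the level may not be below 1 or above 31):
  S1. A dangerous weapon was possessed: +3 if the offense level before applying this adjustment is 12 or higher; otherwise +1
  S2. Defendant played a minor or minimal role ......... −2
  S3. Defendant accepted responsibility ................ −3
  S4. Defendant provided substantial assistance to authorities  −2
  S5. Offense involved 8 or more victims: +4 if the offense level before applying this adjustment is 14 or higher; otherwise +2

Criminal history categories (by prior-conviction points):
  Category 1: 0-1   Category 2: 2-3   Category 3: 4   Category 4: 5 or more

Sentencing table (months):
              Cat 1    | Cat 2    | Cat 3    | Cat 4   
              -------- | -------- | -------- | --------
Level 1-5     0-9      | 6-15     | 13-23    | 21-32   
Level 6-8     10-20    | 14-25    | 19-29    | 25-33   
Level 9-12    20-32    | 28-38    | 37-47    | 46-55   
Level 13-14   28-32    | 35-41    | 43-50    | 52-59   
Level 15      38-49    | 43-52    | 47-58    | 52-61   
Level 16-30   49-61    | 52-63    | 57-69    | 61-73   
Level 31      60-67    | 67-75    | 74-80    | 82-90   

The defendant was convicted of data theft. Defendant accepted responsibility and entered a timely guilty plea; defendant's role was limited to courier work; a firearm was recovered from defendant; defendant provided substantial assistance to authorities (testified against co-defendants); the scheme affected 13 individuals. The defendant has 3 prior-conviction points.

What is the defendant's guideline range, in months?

6-15 months

Base offense level for data theft: 6.
S1 applies (level before this adjustment is 6 < 12, so +1): 6 + 1 = 7.
S2 applies: 7 − 2 = 5.
S3 applies: 5 − 3 = 2.
S4 applies: 2 − 2 = 0.
S5 applies (level before this adjustment is 0 < 14, so +2): 0 + 2 = 2.
Final offense level: 2.
Criminal history: 3 prior points → Category 2 (2-3).
Level 2 falls in the 1-5 band.
Grid: Level 1-5 × Category 2 = 6-15 months.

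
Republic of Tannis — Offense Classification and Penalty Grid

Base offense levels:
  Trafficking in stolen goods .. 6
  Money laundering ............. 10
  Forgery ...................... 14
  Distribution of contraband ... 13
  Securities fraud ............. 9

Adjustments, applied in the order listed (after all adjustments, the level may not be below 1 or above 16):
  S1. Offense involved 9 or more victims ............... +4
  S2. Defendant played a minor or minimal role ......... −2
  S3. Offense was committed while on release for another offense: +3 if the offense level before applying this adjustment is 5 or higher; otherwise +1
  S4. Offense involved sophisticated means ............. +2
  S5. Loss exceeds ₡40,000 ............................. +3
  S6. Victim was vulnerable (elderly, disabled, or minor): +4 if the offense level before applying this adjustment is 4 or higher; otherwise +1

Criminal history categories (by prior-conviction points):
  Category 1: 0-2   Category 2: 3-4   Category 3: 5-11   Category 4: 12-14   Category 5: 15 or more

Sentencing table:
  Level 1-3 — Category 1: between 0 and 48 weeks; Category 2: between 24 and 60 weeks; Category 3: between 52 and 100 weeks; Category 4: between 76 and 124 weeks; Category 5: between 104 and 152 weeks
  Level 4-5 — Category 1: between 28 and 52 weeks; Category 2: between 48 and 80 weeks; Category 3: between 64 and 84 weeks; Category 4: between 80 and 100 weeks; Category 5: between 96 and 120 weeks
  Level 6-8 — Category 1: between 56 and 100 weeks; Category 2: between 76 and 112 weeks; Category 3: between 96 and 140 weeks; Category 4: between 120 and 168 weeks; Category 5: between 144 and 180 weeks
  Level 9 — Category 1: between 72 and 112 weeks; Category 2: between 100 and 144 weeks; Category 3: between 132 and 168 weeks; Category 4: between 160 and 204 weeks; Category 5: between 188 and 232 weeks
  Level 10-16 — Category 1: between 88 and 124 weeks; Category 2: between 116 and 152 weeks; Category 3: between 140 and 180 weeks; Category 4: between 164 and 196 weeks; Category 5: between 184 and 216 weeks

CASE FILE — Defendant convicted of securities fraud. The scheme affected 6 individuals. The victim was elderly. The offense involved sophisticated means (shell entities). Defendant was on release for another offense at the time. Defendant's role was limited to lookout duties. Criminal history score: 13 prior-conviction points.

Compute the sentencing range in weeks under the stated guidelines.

Base offense level for securities fraud: 9.
S1 does not apply.
S2 applies: 9 − 2 = 7.
S3 applies (level before this adjustment is 7 ≥ 5, so +3): 7 + 3 = 10.
S4 applies: 10 + 2 = 12.
S5 does not apply.
S6 applies (level before this adjustment is 12 ≥ 4, so +4): 12 + 4 = 16.
Final offense level: 16.
Criminal history: 13 prior points → Category 4 (12-14).
Level 16 falls in the 10-16 band.
Grid: Level 10-16 × Category 4 = 164-196 weeks.

164-196 weeks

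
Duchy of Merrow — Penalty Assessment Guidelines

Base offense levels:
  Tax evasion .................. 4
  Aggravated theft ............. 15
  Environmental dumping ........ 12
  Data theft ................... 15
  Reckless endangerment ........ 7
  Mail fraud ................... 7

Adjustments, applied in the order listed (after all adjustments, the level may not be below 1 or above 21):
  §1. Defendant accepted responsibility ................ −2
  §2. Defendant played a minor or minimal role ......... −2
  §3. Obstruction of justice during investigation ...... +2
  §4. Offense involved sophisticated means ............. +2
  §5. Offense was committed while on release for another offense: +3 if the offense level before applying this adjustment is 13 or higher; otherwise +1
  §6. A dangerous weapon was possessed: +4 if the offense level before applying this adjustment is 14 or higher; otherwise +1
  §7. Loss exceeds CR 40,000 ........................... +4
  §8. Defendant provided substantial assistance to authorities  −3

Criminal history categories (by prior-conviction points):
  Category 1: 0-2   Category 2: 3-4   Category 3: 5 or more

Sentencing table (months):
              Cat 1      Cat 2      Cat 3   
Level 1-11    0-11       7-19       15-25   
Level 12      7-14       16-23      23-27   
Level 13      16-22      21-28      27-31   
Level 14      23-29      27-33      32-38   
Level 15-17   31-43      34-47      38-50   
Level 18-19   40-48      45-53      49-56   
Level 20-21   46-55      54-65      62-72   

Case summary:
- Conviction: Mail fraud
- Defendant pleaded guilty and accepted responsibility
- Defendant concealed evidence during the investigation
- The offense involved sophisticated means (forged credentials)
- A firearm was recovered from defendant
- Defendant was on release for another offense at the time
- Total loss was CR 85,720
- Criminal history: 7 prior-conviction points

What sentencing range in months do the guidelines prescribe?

38-50 months

Base offense level for mail fraud: 7.
§1 applies: 7 − 2 = 5.
§2 does not apply.
§3 applies: 5 + 2 = 7.
§4 applies: 7 + 2 = 9.
§5 applies (level before this adjustment is 9 < 13, so +1): 9 + 1 = 10.
§6 applies (level before this adjustment is 10 < 14, so +1): 10 + 1 = 11.
§7 applies: 11 + 4 = 15.
§8 does not apply.
Final offense level: 15.
Criminal history: 7 prior points → Category 3 (5+).
Level 15 falls in the 15-17 band.
Grid: Level 15-17 × Category 3 = 38-50 months.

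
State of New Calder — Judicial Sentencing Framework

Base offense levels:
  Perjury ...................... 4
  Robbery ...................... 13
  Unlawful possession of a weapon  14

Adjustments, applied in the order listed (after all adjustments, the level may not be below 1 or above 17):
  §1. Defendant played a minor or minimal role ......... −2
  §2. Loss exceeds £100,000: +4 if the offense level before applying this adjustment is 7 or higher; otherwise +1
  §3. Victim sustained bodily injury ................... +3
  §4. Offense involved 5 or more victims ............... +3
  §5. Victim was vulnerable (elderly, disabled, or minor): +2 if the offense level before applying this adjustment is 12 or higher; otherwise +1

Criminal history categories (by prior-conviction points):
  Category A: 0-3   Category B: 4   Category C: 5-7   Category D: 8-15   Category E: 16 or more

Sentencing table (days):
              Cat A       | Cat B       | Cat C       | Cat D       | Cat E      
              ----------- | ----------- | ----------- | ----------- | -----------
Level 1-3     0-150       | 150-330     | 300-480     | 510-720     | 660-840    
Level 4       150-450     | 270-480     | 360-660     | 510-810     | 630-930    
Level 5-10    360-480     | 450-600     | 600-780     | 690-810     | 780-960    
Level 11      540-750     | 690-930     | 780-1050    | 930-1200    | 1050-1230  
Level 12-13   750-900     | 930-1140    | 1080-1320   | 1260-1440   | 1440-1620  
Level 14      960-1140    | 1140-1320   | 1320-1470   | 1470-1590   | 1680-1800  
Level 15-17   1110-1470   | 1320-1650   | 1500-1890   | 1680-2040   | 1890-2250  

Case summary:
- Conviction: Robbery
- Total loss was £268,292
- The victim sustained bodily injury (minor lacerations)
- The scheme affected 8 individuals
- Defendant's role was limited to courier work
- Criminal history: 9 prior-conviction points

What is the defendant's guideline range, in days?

Base offense level for robbery: 13.
§1 applies: 13 − 2 = 11.
§2 applies (level before this adjustment is 11 ≥ 7, so +4): 11 + 4 = 15.
§3 applies: 15 + 3 = 18.
§4 applies: 18 + 3 = 21.
Level 21 exceeds the maximum of 17; capped at 17.
Final offense level: 17.
Criminal history: 9 prior points → Category D (8-15).
Level 17 falls in the 15-17 band.
Grid: Level 15-17 × Category D = 1680-2040 days.

1680-2040 days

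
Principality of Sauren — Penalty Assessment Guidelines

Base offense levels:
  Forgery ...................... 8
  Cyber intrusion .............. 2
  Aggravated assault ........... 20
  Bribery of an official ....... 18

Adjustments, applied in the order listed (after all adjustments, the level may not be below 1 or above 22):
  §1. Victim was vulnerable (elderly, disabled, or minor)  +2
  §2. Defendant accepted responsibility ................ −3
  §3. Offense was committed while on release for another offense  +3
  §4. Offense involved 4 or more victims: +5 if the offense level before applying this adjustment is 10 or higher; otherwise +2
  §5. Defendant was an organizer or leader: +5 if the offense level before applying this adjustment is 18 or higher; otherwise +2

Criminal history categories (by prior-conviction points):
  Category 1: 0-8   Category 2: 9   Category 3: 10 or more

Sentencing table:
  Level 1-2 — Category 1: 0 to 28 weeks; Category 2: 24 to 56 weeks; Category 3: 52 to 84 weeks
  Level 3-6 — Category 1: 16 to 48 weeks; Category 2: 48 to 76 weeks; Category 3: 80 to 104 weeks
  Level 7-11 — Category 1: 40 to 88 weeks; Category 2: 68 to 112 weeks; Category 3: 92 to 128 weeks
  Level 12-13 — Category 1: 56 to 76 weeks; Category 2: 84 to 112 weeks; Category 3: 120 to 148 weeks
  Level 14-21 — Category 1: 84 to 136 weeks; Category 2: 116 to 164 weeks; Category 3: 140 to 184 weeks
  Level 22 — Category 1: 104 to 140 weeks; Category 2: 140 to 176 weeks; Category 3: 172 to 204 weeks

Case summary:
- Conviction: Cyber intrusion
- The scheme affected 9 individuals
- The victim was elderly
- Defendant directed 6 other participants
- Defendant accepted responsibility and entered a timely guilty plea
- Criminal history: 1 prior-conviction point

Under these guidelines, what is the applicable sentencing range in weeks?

Base offense level for cyber intrusion: 2.
§1 applies: 2 + 2 = 4.
§2 applies: 4 − 3 = 1.
§3 does not apply.
§4 applies (level before this adjustment is 1 < 10, so +2): 1 + 2 = 3.
§5 applies (level before this adjustment is 3 < 18, so +2): 3 + 2 = 5.
Final offense level: 5.
Criminal history: 1 prior point → Category 1 (0-8).
Level 5 falls in the 3-6 band.
Grid: Level 3-6 × Category 1 = 16-48 weeks.

16-48 weeks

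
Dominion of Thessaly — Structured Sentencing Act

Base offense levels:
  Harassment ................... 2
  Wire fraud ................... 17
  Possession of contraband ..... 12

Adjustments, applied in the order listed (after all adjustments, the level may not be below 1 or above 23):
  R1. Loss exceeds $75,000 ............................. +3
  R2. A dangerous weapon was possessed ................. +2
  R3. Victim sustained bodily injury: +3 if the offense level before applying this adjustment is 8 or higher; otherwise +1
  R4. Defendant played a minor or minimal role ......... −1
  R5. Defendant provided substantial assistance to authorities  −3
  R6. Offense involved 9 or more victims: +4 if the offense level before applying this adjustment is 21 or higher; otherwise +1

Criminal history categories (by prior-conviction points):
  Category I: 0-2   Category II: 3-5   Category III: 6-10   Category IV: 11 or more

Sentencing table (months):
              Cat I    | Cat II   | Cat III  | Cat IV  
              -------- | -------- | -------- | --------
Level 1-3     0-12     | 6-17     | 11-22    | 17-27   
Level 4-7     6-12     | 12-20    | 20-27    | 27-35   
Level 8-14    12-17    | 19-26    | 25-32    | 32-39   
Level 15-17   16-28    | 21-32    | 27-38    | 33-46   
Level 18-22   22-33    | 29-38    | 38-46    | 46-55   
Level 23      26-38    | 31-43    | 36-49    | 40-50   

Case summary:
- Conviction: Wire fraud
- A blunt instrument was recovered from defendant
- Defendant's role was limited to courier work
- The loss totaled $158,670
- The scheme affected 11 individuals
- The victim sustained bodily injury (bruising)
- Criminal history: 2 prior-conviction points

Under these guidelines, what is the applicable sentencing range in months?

Base offense level for wire fraud: 17.
R1 applies: 17 + 3 = 20.
R2 applies: 20 + 2 = 22.
R3 applies (level before this adjustment is 22 ≥ 8, so +3): 22 + 3 = 25.
R4 applies: 25 − 1 = 24.
R5 does not apply.
R6 applies (level before this adjustment is 24 ≥ 21, so +4): 24 + 4 = 28.
Level 28 exceeds the maximum of 23; capped at 23.
Final offense level: 23.
Criminal history: 2 prior points → Category I (0-2).
Level 23 falls in the 23 band.
Grid: Level 23 × Category I = 26-38 months.

26-38 months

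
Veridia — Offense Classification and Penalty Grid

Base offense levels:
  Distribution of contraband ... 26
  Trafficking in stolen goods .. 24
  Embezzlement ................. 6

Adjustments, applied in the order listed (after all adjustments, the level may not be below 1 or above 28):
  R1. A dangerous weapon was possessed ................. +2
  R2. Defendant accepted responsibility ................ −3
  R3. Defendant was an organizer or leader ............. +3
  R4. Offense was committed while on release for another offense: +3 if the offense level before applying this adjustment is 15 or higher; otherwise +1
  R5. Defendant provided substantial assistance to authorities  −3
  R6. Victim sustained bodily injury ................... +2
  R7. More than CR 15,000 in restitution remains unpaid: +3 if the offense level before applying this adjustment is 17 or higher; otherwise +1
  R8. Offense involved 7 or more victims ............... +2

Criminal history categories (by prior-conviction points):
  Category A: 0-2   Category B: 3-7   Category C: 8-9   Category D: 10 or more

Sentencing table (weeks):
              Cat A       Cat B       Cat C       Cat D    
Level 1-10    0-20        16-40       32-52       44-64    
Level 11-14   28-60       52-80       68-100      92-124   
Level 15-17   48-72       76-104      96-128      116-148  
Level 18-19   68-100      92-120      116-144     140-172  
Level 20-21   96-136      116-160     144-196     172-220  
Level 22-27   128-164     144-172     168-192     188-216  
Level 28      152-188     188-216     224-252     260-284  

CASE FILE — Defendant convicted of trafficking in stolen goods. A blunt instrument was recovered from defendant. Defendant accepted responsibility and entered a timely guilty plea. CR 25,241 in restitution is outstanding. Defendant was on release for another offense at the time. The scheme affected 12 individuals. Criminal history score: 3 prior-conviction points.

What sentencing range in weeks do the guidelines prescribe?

188-216 weeks

Base offense level for trafficking in stolen goods: 24.
R1 applies: 24 + 2 = 26.
R2 applies: 26 − 3 = 23.
R3 does not apply.
R4 applies (level before this adjustment is 23 ≥ 15, so +3): 23 + 3 = 26.
R7 applies (level before this adjustment is 26 ≥ 17, so +3): 26 + 3 = 29.
R8 applies: 29 + 2 = 31.
Level 31 exceeds the maximum of 28; capped at 28.
Final offense level: 28.
Criminal history: 3 prior points → Category B (3-7).
Level 28 falls in the 28 band.
Grid: Level 28 × Category B = 188-216 weeks.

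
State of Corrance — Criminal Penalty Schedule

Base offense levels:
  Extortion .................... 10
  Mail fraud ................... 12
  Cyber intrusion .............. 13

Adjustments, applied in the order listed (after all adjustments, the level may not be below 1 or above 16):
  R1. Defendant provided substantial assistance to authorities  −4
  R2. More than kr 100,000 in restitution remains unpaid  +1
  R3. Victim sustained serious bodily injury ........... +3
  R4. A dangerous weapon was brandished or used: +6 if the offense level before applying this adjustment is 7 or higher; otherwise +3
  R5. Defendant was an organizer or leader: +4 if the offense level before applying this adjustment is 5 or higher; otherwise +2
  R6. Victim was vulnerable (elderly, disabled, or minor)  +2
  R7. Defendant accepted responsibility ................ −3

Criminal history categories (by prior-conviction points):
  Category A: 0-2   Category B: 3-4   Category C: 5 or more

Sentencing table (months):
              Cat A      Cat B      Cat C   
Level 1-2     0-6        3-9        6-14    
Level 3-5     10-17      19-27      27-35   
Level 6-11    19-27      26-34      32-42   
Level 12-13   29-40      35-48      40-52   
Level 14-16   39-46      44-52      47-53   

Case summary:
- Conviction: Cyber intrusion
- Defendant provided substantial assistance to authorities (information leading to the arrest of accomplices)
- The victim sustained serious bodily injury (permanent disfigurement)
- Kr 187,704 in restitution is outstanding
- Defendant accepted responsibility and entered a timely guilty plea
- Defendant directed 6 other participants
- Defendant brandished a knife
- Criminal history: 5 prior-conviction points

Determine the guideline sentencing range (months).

47-53 months

Base offense level for cyber intrusion: 13.
R1 applies: 13 − 4 = 9.
R2 applies: 9 + 1 = 10.
R3 applies: 10 + 3 = 13.
R4 applies (level before this adjustment is 13 ≥ 7, so +6): 13 + 6 = 19.
R5 applies (level before this adjustment is 19 ≥ 5, so +4): 19 + 4 = 23.
R6 does not apply.
R7 applies: 23 − 3 = 20.
Level 20 exceeds the maximum of 16; capped at 16.
Final offense level: 16.
Criminal history: 5 prior points → Category C (5+).
Level 16 falls in the 14-16 band.
Grid: Level 14-16 × Category C = 47-53 months.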